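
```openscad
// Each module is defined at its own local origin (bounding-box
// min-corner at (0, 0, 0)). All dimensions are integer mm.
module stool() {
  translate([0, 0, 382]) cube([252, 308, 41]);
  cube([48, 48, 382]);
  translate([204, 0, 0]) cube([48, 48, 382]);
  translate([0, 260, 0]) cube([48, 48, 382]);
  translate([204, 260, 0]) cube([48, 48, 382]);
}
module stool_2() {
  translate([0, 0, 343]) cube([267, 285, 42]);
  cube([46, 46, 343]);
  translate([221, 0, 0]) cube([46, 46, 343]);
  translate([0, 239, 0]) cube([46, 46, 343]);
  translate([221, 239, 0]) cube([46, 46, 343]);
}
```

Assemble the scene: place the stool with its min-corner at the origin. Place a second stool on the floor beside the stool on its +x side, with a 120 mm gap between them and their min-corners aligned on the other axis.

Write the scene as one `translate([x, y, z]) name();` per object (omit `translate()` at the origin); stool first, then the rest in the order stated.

stool();
translate([372, 0, 0]) stool_2();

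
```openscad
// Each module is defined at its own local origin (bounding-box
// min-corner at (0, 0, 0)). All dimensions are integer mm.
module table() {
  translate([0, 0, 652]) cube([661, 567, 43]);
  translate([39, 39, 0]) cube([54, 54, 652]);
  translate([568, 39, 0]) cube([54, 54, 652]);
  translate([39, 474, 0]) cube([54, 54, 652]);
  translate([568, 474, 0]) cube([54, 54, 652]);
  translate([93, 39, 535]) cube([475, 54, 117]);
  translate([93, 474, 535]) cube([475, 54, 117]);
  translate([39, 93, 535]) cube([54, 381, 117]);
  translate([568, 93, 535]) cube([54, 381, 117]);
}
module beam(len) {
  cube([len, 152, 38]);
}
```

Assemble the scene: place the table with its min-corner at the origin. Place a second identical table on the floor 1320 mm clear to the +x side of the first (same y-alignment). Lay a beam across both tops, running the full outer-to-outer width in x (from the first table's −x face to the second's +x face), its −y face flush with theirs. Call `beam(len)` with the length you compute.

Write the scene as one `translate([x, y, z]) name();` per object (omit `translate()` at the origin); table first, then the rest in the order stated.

table();
translate([1981, 0, 0]) table();
translate([0, 0, 695]) beam(2642);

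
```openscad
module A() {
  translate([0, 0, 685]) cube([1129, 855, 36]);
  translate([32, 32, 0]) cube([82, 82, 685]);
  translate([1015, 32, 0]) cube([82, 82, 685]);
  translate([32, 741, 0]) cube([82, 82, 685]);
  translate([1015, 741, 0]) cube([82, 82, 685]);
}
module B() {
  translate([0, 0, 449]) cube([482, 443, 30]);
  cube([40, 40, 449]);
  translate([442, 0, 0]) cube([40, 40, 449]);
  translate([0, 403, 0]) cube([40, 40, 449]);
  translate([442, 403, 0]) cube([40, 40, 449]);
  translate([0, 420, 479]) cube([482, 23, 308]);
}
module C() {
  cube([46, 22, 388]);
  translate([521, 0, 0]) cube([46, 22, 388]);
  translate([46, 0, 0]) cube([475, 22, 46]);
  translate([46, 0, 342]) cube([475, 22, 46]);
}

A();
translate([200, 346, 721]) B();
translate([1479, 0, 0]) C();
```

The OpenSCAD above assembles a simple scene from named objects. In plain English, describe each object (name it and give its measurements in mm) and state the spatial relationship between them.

A is a rectangular dining table. The top is 1129×855×36 mm with its upper surface at z = 721 mm. It stands on four 82×82 mm square legs, each inset 32 mm from the nearest pair of top edges, running from the floor to the underside of the top.

B is a chair. The seat is a 482×443×30 mm slab with its top at z = 479 mm, on four 40×40 mm corner legs (flush with the seat edges, standing on z = 0). A flat backrest 23 mm thick, 308 mm tall, spans the full seat width and rises from the seat top along its +y edge, rear face flush with the rear of the seat.

C is a picture frame with a 475×296 mm rectangular opening (x by z) and a uniform 46 mm border on every side. Frame depth is 22 mm along y. It is built from two vertical stiles running the full outside height and two horizontal rails spanning the gap between the stiles.

The chair is on top of the table. The picture frame is on the floor beside the table on its +x side.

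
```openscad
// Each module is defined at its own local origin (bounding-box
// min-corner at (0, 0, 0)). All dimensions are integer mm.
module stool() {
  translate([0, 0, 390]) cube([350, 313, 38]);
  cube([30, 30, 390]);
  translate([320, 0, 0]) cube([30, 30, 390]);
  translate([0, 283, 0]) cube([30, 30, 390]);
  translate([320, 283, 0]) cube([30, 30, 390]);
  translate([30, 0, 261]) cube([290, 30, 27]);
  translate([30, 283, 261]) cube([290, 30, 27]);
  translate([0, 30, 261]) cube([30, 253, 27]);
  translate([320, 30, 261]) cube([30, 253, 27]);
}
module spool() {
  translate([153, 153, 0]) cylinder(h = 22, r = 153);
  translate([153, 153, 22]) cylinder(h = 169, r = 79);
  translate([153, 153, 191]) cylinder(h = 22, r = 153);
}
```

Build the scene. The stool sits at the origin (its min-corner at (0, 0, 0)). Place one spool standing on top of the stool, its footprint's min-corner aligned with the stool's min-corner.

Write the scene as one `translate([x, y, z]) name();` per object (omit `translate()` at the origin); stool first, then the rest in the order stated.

stool();
translate([0, 0, 428]) spool();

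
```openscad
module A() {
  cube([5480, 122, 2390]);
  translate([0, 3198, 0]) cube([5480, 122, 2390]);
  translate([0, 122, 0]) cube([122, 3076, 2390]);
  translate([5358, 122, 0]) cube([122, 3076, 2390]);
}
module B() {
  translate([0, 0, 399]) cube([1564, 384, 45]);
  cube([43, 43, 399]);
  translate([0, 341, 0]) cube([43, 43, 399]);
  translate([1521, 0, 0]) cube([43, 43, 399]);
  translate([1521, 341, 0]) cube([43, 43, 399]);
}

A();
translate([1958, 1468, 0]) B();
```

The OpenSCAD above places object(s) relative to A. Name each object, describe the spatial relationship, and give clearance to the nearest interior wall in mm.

Clearances: x = 1836, y = 1346; minimum 1346 mm.

A is a house frame. B is a bench. The bench sits inside the house frame, centred. The clearance to the nearest interior wall is 1346 mm.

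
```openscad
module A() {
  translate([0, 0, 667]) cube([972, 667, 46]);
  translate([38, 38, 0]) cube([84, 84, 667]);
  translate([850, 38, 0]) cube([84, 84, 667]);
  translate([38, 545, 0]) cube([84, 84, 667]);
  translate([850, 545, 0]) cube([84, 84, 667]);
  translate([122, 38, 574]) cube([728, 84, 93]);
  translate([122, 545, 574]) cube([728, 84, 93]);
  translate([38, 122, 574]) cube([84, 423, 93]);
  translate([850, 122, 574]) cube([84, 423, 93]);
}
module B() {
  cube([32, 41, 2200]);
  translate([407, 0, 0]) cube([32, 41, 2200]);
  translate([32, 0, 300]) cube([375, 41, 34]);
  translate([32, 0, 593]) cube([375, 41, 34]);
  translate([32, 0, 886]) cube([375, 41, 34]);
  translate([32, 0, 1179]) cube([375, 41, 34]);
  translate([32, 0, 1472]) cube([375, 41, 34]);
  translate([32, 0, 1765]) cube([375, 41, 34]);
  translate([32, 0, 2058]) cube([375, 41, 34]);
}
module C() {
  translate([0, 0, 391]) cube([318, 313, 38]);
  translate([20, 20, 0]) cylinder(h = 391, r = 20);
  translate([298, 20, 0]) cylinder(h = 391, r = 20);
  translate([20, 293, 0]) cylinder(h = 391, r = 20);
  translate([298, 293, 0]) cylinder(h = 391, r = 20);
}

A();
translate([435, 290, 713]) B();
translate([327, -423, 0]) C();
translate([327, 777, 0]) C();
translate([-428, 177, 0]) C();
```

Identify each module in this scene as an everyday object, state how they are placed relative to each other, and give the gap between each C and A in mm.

Each stool's nearest face is 110 mm from the table's bounding box.

A is a table. B is a ladder. C is a stool. The ladder is on top of the table. Three stools sit around the table at the −y, +y, −x sides. The gap between each stool and the table is 110 mm.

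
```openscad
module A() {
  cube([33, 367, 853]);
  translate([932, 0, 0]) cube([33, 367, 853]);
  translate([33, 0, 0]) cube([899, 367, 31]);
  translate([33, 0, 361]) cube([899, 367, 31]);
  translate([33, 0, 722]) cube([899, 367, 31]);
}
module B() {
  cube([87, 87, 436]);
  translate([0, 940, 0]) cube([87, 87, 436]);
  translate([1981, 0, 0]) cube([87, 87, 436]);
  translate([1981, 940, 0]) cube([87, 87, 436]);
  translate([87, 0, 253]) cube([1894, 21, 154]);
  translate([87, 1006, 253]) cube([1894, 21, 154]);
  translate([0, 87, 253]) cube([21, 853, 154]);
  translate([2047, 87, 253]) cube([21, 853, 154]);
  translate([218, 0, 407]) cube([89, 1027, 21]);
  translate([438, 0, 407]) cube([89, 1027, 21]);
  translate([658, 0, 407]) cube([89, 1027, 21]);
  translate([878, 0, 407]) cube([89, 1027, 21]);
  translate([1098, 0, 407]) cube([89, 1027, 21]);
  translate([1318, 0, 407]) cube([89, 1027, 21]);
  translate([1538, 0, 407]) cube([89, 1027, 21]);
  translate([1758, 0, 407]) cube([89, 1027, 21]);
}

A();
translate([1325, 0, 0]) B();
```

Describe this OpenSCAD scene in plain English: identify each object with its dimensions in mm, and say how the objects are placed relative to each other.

A is a bookshelf 965 mm wide overall, 367 mm deep and 853 mm tall. The two sides are 33 mm thick vertical panels. 3 horizontal shelves of 31 mm thickness span between the inner faces of the sides; the lowest shelf sits on the floor and shelves are stacked with a clear vertical gap of 330 mm between each pair.

B is a bed frame 2068 mm long (x) by 1027 mm wide (y). Four 87×87 mm corner posts, 436 mm tall, at the corners of the footprint. Four rails of 21 mm thickness and 154 mm height run between adjacent posts with their undersides at z = 253 mm, their outer faces flush with the outside of the frame (the two x-running rails run between the posts' inner faces; the two y-running rails run between the posts' inner faces). 8 slats, each 89 mm wide (x) and 21 mm thick, lie across the top of the two x-running rails, running the full 1027 mm width of the frame in y; the slats are evenly spaced along x between the inner faces of the end posts with equal gaps (rounded down to the nearest mm) at the −x end and between each pair — any rounding remainder accumulates at the +x end.

The bed frame is on the floor beside the bookshelf on its +x side.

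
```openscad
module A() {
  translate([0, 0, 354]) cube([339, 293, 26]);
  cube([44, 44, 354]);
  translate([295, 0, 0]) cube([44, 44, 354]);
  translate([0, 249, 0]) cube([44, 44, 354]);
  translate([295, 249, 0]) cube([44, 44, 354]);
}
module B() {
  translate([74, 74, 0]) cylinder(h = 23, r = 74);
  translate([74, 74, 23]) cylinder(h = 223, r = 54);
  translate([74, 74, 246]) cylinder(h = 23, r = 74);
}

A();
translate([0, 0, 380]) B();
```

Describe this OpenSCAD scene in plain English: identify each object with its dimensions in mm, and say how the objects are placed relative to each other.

A is a simple wooden stool: a rectangular seat 339 mm (x) by 293 mm (y), 26 mm thick, top face at z = 380 mm, on four square legs, each 44×44 mm in cross-section. The legs rest on z = 0, each flush with a corner of the seat.

B is a spool: two coaxial disc flanges of radius 74 mm and thickness 23 mm, joined by a core cylinder of radius 54 mm and height 223 mm. The lower flange rests on z = 0 and the three cylinders share a vertical axis.

The spool is on top of the stool.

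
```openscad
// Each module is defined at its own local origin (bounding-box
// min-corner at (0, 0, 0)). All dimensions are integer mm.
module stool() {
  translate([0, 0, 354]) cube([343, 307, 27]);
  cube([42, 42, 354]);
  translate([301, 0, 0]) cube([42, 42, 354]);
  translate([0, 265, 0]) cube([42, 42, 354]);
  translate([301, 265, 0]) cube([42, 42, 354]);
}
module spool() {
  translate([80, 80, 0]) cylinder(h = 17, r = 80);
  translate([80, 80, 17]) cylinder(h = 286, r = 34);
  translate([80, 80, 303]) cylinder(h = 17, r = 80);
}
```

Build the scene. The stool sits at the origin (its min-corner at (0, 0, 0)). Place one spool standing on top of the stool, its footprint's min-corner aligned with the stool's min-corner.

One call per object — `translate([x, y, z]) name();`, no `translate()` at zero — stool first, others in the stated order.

stool();
translate([0, 0, 381]) spool();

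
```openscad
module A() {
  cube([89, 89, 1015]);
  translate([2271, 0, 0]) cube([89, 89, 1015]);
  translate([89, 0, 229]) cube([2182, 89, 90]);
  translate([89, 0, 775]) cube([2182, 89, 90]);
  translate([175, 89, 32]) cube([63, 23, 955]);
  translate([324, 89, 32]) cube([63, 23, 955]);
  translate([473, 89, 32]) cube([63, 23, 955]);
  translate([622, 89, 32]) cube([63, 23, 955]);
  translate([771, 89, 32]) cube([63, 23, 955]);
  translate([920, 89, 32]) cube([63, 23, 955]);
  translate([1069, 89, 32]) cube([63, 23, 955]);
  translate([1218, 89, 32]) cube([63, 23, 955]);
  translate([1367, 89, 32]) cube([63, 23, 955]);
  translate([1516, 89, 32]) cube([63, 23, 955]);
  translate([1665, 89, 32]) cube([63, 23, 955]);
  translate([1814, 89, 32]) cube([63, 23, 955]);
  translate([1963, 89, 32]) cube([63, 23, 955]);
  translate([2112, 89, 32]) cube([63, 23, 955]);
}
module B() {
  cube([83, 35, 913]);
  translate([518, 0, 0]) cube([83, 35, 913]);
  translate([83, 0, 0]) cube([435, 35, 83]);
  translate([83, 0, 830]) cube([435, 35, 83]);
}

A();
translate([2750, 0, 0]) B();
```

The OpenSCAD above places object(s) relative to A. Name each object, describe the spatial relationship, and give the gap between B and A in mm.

The picture frame's nearest face is 390 mm from the fence section's +x face.

A is a fence section. B is a picture frame. The picture frame is on the floor beside the fence section on its +x side. The gap between the picture frame and the fence section is 390 mm.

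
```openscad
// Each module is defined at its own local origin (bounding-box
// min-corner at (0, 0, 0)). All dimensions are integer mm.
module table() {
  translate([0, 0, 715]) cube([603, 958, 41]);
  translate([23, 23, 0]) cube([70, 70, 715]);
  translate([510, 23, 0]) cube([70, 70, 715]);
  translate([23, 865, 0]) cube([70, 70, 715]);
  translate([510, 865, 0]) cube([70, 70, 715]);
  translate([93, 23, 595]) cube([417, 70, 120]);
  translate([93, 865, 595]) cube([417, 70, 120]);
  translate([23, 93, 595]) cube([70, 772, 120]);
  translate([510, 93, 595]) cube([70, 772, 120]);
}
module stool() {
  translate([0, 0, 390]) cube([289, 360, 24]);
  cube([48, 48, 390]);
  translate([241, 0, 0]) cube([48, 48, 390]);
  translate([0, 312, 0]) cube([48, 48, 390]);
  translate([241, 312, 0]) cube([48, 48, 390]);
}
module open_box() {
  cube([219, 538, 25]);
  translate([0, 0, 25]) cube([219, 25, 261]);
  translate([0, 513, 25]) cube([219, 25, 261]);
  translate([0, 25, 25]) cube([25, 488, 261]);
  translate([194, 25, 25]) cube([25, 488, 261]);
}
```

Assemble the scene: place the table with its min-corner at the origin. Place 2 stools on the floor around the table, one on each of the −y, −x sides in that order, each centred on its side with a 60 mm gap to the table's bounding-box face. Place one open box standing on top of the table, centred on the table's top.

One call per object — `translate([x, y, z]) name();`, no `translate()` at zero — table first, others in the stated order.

table();
translate([157, -420, 0]) stool();
translate([-349, 299, 0]) stool();
translate([192, 210, 756]) open_box();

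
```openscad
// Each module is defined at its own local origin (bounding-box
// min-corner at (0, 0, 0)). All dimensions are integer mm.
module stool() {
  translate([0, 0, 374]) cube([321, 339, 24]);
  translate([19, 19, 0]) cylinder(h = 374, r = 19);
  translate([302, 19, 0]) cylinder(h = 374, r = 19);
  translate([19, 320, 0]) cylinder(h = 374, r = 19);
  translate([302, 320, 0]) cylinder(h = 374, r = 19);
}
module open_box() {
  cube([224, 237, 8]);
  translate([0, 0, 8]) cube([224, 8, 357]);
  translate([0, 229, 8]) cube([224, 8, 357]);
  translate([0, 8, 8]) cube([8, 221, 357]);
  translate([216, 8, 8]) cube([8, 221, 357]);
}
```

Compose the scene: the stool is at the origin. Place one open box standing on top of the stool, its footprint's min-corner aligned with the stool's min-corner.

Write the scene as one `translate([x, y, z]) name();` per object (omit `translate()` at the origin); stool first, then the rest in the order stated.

stool();
translate([0, 0, 398]) open_box();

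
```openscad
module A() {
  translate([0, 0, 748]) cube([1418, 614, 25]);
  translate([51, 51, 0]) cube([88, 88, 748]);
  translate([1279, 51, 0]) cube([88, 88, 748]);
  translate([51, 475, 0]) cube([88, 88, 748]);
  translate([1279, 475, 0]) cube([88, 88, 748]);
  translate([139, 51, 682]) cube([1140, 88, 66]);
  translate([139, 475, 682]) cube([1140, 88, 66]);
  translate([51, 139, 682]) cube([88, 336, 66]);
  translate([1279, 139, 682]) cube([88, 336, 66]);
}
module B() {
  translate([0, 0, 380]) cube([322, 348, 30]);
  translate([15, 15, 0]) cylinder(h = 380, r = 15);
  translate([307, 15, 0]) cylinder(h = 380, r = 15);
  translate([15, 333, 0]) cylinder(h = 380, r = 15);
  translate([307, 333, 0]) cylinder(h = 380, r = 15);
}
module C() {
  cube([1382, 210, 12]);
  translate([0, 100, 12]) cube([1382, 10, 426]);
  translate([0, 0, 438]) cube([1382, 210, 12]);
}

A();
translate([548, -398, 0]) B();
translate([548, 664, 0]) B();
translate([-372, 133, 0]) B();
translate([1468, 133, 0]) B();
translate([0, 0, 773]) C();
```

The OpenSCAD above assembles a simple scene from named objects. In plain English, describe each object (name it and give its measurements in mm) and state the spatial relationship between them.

A is a table: top 1418 mm (x) × 614 mm (y), 25 mm thick, upper face at z = 773 mm, on four 88×88 mm square legs, each inset 51 mm from the nearest pair of top edges, running from z = 0 to the bottom of the top. Four apron rails, 88 mm thick and 66 mm tall, run between adjacent legs with their top edges flush with the underside of the top and their outer faces flush with the legs' outer faces.

B is a simple wooden stool: a rectangular seat 322 mm (x) by 348 mm (y), 30 mm thick, top face at z = 410 mm, on four round legs, each 30 mm in diameter. The legs rest on z = 0, each leg's axis is inset half a diameter from the nearest pair of seat edges (so the leg's bounding box is flush with the corner).

C is an I-beam lying along x, 1382 mm long. Overall section height 450 mm. Two flanges 210 mm wide (y) and 12 mm thick, one on the floor and one at the top; a web 10 mm thick runs between them, centred on the flange width.

Four stools sit around the table at the −y, +y, −x, +x sides. The I-beam is on top of the table.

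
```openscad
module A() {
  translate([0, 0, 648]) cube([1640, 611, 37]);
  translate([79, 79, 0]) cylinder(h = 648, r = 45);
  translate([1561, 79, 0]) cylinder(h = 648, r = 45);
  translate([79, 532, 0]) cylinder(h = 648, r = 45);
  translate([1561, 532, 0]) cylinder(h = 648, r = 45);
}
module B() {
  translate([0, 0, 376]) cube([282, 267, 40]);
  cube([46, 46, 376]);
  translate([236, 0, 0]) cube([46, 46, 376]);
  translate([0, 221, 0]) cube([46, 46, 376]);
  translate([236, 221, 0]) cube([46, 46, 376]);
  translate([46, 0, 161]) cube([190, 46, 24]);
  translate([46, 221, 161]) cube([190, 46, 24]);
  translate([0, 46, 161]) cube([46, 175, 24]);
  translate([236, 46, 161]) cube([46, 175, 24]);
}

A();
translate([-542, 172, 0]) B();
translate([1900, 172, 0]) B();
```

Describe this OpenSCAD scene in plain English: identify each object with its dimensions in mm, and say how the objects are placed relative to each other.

A is a table with a 1640×611 mm rectangular top, 37 mm thick, top surface at z = 685 mm, supported by four round legs of 90 mm diameter, each leg's bounding box inset 34 mm from the nearest pair of top edges, running from the floor.

B is a four-legged stool. The seat is 282×267 mm, 40 mm thick, top at z = 416 mm. It stands on four square legs, each 46×46 mm in cross-section, from z = 0 to the seat underside, each flush with a corner of the seat. Four stretchers, 46 mm wide and 24 mm tall, connect adjacent legs with their undersides at z = 161 mm, each running between the inner faces of the legs it joins and aligned with the legs' outer faces on the other axis.

Two stools sit around the table at the −x, +x sides.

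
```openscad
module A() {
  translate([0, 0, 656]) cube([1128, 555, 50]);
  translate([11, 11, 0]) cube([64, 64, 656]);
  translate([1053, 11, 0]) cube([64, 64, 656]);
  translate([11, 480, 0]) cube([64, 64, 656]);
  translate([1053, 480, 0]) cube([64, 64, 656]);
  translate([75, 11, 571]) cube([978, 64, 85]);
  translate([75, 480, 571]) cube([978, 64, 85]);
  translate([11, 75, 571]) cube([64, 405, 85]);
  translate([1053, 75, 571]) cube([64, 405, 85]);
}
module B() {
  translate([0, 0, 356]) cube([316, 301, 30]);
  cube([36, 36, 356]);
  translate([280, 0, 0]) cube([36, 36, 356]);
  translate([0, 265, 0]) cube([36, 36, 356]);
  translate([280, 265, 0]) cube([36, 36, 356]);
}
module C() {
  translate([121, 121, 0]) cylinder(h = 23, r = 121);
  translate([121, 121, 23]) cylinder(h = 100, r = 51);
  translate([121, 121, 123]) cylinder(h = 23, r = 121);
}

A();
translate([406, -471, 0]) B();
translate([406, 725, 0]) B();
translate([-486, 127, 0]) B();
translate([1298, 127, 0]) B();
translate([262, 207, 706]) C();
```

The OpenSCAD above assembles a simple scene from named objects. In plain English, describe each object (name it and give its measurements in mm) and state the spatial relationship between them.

A is a table with a 1128×555 mm rectangular top, 50 mm thick, top surface at z = 706 mm, supported by four 64×64 mm square legs, each inset 11 mm from the nearest pair of top edges, running from the floor. Four apron rails, 64 mm thick and 85 mm tall, run between adjacent legs with their top edges flush with the underside of the top and their outer faces flush with the legs' outer faces.

B is a four-legged stool. The seat is 316×301 mm, 30 mm thick, top at z = 386 mm. It stands on four square legs, each 36×36 mm in cross-section, from z = 0 to the seat underside, each flush with a corner of the seat.

C is a spool: two coaxial disc flanges of radius 121 mm and thickness 23 mm, joined by a core cylinder of radius 51 mm and height 100 mm. The lower flange rests on z = 0 and the three cylinders share a vertical axis.

Four stools sit around the table at the −y, +y, −x, +x sides. The spool is on top of the table.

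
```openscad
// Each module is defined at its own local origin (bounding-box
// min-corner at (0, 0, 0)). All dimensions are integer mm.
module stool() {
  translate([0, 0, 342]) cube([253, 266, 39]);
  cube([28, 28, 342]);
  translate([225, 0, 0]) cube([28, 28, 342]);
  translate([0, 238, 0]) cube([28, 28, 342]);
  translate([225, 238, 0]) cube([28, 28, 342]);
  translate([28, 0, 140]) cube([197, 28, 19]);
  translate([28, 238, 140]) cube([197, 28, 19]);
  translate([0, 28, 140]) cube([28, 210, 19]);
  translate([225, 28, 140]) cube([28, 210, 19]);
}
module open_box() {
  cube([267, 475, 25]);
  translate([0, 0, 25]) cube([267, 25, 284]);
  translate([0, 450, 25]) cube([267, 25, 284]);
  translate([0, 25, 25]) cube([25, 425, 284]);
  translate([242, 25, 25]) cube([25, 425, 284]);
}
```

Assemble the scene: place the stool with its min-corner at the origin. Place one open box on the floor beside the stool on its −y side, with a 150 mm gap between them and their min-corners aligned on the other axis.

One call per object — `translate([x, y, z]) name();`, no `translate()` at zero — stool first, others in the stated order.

stool();
translate([0, -625, 0]) open_box();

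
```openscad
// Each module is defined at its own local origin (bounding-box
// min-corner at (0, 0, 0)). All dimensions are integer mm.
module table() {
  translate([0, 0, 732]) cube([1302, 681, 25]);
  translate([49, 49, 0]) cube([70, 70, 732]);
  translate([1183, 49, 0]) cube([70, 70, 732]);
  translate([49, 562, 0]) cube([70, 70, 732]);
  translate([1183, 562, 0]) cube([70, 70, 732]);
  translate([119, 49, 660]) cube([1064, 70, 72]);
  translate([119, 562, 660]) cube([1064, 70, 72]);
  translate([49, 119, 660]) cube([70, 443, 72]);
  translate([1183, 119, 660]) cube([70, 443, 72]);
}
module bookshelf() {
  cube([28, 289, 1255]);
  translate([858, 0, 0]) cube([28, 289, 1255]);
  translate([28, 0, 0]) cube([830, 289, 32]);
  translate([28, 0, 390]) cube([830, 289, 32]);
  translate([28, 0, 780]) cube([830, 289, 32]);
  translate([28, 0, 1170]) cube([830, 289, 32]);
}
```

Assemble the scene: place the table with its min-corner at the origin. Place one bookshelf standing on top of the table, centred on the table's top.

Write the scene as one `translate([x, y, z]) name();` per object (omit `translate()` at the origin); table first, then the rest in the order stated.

table();
translate([208, 196, 757]) bookshelf();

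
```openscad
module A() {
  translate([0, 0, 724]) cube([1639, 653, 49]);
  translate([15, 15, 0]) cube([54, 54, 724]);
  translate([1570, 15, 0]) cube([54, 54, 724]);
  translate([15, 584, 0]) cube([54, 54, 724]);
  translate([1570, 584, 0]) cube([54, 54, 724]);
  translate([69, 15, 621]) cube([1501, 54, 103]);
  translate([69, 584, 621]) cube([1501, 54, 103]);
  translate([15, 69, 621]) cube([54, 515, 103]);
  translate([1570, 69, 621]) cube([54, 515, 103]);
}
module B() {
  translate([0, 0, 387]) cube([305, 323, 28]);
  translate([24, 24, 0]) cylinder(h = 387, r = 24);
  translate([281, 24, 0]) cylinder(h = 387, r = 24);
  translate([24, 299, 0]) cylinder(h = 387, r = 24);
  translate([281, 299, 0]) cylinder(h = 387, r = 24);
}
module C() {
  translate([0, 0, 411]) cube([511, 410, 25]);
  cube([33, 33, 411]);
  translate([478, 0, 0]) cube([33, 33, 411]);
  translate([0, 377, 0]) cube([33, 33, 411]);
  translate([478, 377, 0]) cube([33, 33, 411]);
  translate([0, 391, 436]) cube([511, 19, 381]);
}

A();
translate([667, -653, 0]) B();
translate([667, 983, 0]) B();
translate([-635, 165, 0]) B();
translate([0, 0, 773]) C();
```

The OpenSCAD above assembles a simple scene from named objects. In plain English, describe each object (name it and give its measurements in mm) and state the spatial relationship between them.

A is a rectangular dining table. The top is 1639×653×49 mm with its upper surface at z = 773 mm. It stands on four 54×54 mm square legs, each inset 15 mm from the nearest pair of top edges, running from the floor to the underside of the top. Four apron rails, 54 mm thick and 103 mm tall, run between adjacent legs with their top edges flush with the underside of the top and their outer faces flush with the legs' outer faces.

B is a four-legged stool. The seat is 305×323 mm, 28 mm thick, top at z = 415 mm. It stands on four round legs, each 48 mm in diameter, from z = 0 to the seat underside, each leg's axis is inset half a diameter from the nearest pair of seat edges (so the leg's bounding box is flush with the corner).

C is a chair. The seat is a 511×410×25 mm slab with its top at z = 436 mm, on four 33×33 mm corner legs (flush with the seat edges, standing on z = 0). A flat backrest 19 mm thick, 381 mm tall, spans the full seat width and rises from the seat top along its +y edge, rear face flush with the rear of the seat.

Three stools sit around the table at the −y, +y, −x sides. The chair is on top of the table.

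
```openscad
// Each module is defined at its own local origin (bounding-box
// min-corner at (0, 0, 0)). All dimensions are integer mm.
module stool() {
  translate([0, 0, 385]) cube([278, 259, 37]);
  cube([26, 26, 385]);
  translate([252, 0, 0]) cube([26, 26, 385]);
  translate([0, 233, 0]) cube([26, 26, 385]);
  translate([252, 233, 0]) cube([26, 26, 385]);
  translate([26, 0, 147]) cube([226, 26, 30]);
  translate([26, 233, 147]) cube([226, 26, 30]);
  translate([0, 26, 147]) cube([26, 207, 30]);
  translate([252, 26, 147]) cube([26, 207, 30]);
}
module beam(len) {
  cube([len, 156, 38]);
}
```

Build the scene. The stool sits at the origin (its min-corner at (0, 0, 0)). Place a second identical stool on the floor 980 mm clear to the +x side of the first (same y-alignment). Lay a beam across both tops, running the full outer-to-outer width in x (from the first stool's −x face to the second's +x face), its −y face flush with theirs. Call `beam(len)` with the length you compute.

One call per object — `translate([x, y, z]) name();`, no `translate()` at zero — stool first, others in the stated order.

stool();
translate([1258, 0, 0]) stool();
translate([0, 0, 422]) beam(1536);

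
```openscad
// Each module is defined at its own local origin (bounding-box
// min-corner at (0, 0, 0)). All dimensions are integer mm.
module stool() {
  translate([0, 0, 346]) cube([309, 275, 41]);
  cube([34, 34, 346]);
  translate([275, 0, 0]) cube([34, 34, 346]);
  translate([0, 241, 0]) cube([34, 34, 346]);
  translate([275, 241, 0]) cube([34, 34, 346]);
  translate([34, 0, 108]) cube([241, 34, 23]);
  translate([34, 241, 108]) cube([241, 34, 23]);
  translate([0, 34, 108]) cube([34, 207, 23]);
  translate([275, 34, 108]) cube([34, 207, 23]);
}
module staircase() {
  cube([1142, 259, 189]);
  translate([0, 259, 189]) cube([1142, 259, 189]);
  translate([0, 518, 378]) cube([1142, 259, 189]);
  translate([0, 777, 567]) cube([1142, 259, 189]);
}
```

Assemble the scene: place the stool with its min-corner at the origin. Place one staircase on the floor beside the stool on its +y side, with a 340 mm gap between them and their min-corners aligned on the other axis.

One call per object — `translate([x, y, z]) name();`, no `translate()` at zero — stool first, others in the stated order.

stool();
translate([0, 615, 0]) staircase();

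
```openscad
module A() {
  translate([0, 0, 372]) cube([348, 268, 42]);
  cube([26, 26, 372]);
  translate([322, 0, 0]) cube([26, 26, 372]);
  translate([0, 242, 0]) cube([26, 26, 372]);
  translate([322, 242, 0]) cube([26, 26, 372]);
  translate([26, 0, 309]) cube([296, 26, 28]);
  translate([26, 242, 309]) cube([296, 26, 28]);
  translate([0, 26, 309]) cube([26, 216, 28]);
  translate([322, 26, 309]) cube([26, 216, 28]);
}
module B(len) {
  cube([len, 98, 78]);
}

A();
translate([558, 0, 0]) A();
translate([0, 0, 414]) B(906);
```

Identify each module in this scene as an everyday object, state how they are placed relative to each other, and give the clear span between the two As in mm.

Second stool starts at x = 558; first ends at x = 348; clear span = 558 − 348 = 210 mm.

A is a stool. B is a beam. A beam spans the tops of two stools. The clear span between the two stools is 210 mm.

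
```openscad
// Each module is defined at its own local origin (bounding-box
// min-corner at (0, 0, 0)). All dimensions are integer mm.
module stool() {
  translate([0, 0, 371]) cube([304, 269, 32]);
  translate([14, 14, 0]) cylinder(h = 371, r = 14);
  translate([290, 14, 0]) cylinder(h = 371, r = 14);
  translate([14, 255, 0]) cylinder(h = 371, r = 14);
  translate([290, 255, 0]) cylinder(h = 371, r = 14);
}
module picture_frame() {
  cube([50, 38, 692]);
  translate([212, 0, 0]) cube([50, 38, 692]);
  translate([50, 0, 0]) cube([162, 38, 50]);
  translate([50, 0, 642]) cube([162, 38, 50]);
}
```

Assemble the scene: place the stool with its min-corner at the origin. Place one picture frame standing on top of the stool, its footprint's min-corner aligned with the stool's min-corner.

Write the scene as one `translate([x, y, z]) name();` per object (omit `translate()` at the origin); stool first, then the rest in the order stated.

stool();
translate([0, 0, 403]) picture_frame();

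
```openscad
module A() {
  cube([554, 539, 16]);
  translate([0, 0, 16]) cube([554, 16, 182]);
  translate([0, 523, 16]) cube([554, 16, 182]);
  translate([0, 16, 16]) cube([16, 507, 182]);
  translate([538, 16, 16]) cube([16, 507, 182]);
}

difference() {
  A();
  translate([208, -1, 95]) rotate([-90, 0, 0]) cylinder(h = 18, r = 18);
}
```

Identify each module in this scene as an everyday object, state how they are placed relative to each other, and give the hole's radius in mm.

A is an open box. The open box has a circular hole through its front wall. The hole's radius is 18 mm.

The subtracted cylinder has r = 18 mm.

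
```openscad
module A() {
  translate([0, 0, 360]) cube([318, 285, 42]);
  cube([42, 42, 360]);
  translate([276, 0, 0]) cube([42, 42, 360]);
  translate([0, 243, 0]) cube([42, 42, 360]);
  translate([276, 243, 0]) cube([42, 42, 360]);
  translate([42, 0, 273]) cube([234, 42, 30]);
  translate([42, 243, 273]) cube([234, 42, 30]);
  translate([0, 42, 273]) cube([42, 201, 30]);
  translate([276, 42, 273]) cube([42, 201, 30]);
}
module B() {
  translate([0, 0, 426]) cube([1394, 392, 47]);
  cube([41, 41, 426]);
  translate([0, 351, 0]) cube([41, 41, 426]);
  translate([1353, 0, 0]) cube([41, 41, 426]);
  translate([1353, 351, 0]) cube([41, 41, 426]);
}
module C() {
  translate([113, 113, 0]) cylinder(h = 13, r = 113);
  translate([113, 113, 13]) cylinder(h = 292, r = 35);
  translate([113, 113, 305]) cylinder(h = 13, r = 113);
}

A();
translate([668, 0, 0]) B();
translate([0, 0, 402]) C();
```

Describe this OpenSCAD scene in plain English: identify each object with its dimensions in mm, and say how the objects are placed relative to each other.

A is a four-legged stool. The seat is a 318×285×42 mm slab whose top surface is at z = 402 mm; four square legs, each 42×42 mm in cross-section, run from the floor (z = 0) to the underside of the seat, each flush with a corner of the seat. Four stretchers, 42 mm wide and 30 mm tall, connect adjacent legs with their undersides at z = 273 mm, each running between the inner faces of the legs it joins and aligned with the legs' outer faces on the other axis.

B is a long wooden bench with a 1394 mm (x) × 392 mm (y) seat, 47 mm thick, its top surface 473 mm above the floor. Four 41 mm square legs at the seat corners, flush with the edges, run from z = 0 to the seat underside.

C is a spool: two coaxial disc flanges of radius 113 mm and thickness 13 mm, joined by a core cylinder of radius 35 mm and height 292 mm. The lower flange rests on z = 0 and the three cylinders share a vertical axis.

The bench is on the floor beside the stool on its +x side. The spool is on top of the stool.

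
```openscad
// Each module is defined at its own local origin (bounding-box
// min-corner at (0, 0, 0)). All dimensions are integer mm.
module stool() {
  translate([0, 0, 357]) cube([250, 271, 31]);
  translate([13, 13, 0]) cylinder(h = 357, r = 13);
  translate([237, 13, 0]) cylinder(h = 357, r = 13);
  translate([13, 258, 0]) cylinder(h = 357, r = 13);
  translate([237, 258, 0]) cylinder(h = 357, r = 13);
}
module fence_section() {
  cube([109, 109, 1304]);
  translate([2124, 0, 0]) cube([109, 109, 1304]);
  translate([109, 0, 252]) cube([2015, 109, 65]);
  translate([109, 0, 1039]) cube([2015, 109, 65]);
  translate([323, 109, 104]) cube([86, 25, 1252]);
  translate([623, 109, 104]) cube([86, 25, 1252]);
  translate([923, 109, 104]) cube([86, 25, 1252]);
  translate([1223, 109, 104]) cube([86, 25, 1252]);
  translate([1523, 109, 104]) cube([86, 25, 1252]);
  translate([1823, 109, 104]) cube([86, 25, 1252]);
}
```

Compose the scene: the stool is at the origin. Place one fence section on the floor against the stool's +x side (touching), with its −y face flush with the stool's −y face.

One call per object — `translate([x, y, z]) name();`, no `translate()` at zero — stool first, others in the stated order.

stool();
translate([250, 0, 0]) fence_section();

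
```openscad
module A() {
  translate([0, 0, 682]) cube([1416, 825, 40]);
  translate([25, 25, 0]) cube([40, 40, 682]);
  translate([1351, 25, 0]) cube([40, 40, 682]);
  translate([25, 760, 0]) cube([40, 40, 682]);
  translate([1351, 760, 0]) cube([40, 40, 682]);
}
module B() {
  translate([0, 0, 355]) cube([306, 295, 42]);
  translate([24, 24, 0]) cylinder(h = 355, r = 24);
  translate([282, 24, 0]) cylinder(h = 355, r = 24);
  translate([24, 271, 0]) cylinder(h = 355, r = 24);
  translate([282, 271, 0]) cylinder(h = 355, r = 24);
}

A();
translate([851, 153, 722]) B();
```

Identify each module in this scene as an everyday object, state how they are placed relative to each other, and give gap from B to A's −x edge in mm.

A is a table. B is a stool. The stool is on top of the table. The gap from the stool to the table's −x edge is 851 mm.

The stool's min-x is at 851; the table's min-x is 0; gap = 851 mm.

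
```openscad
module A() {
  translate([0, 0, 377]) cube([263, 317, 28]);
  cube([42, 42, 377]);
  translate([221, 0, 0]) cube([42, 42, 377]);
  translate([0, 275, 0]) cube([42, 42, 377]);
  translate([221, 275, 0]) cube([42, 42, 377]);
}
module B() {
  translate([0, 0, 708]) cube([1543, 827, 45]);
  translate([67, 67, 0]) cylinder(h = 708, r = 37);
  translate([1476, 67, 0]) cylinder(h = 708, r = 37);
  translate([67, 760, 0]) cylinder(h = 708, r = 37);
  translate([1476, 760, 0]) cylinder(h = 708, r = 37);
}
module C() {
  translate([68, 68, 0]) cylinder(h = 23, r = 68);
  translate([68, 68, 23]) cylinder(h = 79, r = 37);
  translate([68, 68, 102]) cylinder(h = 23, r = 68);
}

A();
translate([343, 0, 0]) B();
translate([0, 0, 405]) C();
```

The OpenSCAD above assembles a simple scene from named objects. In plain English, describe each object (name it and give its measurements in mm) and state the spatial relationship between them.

A is a simple wooden stool: a rectangular seat 263 mm (x) by 317 mm (y), 28 mm thick, top face at z = 405 mm, on four square legs, each 42×42 mm in cross-section. The legs rest on z = 0, each flush with a corner of the seat.

B is a table: top 1543 mm (x) × 827 mm (y), 45 mm thick, upper face at z = 753 mm, on four round legs of 74 mm diameter, each leg's bounding box inset 30 mm from the nearest pair of top edges, running from z = 0 to the bottom of the top.

C is a spool: two coaxial disc flanges of radius 68 mm and thickness 23 mm, joined by a core cylinder of radius 37 mm and height 79 mm. The lower flange rests on z = 0 and the three cylinders share a vertical axis.

The table is on the floor beside the stool on its +x side. The spool is on top of the stool.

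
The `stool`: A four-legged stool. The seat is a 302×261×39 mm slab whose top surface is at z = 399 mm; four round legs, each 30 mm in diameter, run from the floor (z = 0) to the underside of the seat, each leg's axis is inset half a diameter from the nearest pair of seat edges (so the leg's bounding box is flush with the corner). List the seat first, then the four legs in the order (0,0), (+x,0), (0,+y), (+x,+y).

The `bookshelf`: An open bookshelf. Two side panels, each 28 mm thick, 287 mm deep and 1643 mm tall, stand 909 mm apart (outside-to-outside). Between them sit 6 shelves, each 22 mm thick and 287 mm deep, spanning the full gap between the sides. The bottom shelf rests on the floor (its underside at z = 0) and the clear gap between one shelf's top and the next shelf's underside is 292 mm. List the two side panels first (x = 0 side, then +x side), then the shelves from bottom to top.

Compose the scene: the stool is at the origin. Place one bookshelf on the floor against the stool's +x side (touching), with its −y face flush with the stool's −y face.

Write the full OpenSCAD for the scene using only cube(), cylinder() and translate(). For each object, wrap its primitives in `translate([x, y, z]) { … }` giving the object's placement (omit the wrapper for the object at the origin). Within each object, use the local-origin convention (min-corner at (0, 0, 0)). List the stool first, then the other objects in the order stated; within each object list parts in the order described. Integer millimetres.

translate([0, 0, 360]) cube([302, 261, 39]);
translate([15, 15, 0]) cylinder(h = 360, r = 15);
translate([287, 15, 0]) cylinder(h = 360, r = 15);
translate([15, 246, 0]) cylinder(h = 360, r = 15);
translate([287, 246, 0]) cylinder(h = 360, r = 15);
translate([302, 0, 0]) {
  cube([28, 287, 1643]);
  translate([881, 0, 0]) cube([28, 287, 1643]);
  translate([28, 0, 0]) cube([853, 287, 22]);
  translate([28, 0, 314]) cube([853, 287, 22]);
  translate([28, 0, 628]) cube([853, 287, 22]);
  translate([28, 0, 942]) cube([853, 287, 22]);
  translate([28, 0, 1256]) cube([853, 287, 22]);
  translate([28, 0, 1570]) cube([853, 287, 22]);
}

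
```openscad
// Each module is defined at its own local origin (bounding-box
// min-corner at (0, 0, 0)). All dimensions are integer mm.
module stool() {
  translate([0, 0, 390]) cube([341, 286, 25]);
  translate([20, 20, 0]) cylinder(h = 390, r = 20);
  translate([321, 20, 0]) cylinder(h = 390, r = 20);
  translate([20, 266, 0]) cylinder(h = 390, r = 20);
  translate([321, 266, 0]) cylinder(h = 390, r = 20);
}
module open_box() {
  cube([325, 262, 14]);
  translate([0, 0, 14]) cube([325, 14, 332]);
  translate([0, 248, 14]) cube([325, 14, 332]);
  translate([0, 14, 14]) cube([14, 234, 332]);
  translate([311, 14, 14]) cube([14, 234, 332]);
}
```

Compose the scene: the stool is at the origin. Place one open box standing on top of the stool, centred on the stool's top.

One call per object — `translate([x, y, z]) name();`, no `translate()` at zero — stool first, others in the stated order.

stool();
translate([8, 12, 415]) open_box();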